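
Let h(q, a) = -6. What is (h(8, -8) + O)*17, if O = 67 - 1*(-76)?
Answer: 2329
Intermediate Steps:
O = 143 (O = 67 + 76 = 143)
(h(8, -8) + O)*17 = (-6 + 143)*17 = 137*17 = 2329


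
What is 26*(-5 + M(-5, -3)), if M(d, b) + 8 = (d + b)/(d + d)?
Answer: -1586/5 ≈ -317.20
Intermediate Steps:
M(d, b) = -8 + (b + d)/(2*d) (M(d, b) = -8 + (d + b)/(d + d) = -8 + (b + d)/((2*d)) = -8 + (b + d)*(1/(2*d)) = -8 + (b + d)/(2*d))
26*(-5 + M(-5, -3)) = 26*(-5 + (½)*(-3 - 15*(-5))/(-5)) = 26*(-5 + (½)*(-⅕)*(-3 + 75)) = 26*(-5 + (½)*(-⅕)*72) = 26*(-5 - 36/5) = 26*(-61/5) = -1586/5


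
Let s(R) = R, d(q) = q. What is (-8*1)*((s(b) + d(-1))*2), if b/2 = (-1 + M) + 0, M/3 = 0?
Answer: 48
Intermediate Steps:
M = 0 (M = 3*0 = 0)
b = -2 (b = 2*((-1 + 0) + 0) = 2*(-1 + 0) = 2*(-1) = -2)
(-8*1)*((s(b) + d(-1))*2) = (-8*1)*((-2 - 1)*2) = -(-24)*2 = -8*(-6) = 48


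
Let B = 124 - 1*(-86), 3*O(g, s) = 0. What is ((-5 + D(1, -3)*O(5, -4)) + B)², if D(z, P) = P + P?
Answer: 42025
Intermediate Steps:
O(g, s) = 0 (O(g, s) = (⅓)*0 = 0)
D(z, P) = 2*P
B = 210 (B = 124 + 86 = 210)
((-5 + D(1, -3)*O(5, -4)) + B)² = ((-5 + (2*(-3))*0) + 210)² = ((-5 - 6*0) + 210)² = ((-5 + 0) + 210)² = (-5 + 210)² = 205² = 42025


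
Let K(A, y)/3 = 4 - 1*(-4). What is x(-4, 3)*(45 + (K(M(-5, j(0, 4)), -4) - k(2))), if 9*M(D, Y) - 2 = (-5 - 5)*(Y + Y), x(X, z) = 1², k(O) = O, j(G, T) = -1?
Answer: 67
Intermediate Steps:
x(X, z) = 1
M(D, Y) = 2/9 - 20*Y/9 (M(D, Y) = 2/9 + ((-5 - 5)*(Y + Y))/9 = 2/9 + (-20*Y)/9 = 2/9 - 20*Y/9)
K(A, y) = 24 (K(A, y) = 3*(4 - 1*(-4)) = 3*(4 + 4) = 3*8 = 24)
x(-4, 3)*(45 + (K(M(-5, j(0, 4)), -4) - k(2))) = 1*(45 + (24 - 1*2)) = 1*(45 + (24 - 2)) = 1*(45 + 22) = 1*67 = 67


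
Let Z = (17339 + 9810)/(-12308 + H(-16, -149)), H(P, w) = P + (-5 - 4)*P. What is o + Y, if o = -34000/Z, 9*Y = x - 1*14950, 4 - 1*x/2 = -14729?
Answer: 242422052/14373 ≈ 16867.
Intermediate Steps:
x = 29466 (x = 8 - 2*(-14729) = 8 + 29458 = 29466)
Y = 14516/9 (Y = (29466 - 1*14950)/9 = (29466 - 14950)/9 = (⅑)*14516 = 14516/9 ≈ 1612.9)
H(P, w) = -8*P (H(P, w) = P - 9*P = -8*P)
Z = -27149/12180 (Z = (17339 + 9810)/(-12308 - 8*(-16)) = 27149/(-12308 + 128) = 27149/(-12180) = 27149*(-1/12180) = -27149/12180 ≈ -2.2290)
o = 24360000/1597 (o = -34000/(-27149/12180) = -34000*(-12180/27149) = 24360000/1597 ≈ 15254.)
o + Y = 24360000/1597 + 14516/9 = 242422052/14373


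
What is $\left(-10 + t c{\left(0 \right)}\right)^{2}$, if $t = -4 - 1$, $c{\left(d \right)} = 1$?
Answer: $225$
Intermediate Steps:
$t = -5$
$\left(-10 + t c{\left(0 \right)}\right)^{2} = \left(-10 - 5\right)^{2} = \left(-15\right)^{2} = 225$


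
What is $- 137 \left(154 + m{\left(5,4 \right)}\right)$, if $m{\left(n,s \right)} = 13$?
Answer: $-22879$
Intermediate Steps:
$- 137 \left(154 + m{\left(5,4 \right)}\right) = - 137 \left(154 + 13\right) = \left(-137\right) 167 = -22879$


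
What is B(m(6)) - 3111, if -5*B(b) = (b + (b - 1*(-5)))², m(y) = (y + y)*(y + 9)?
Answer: -29756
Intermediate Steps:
m(y) = 2*y*(9 + y) (m(y) = (2*y)*(9 + y) = 2*y*(9 + y))
B(b) = -(5 + 2*b)²/5 (B(b) = -(b + (b - 1*(-5)))²/5 = -(b + (b + 5))²/5 = -(b + (5 + b))²/5 = -(5 + 2*b)²/5)
B(m(6)) - 3111 = -(5 + 2*(2*6*(9 + 6)))²/5 - 3111 = -(5 + 2*(2*6*15))²/5 - 3111 = -(5 + 2*180)²/5 - 3111 = -(5 + 360)²/5 - 3111 = -⅕*365² - 3111 = -⅕*133225 - 3111 = -26645 - 3111 = -29756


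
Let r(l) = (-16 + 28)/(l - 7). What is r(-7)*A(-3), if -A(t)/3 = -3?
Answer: -54/7 ≈ -7.7143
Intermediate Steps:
r(l) = 12/(-7 + l)
A(t) = 9 (A(t) = -3*(-3) = 9)
r(-7)*A(-3) = (12/(-7 - 7))*9 = (12/(-14))*9 = (12*(-1/14))*9 = -6/7*9 = -54/7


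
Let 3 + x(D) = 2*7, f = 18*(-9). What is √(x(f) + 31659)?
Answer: √31670 ≈ 177.96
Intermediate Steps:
f = -162
x(D) = 11 (x(D) = -3 + 2*7 = -3 + 14 = 11)
√(x(f) + 31659) = √(11 + 31659) = √31670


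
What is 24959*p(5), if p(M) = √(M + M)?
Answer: 24959*√10 ≈ 78927.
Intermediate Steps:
p(M) = √2*√M (p(M) = √(2*M) = √2*√M)
24959*p(5) = 24959*(√2*√5) = 24959*√10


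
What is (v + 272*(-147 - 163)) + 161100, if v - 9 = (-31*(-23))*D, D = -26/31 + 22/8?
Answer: 312607/4 ≈ 78152.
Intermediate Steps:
D = 237/124 (D = -26*1/31 + 22*(⅛) = -26/31 + 11/4 = 237/124 ≈ 1.9113)
v = 5487/4 (v = 9 - 31*(-23)*(237/124) = 9 + 713*(237/124) = 9 + 5451/4 = 5487/4 ≈ 1371.8)
(v + 272*(-147 - 163)) + 161100 = (5487/4 + 272*(-147 - 163)) + 161100 = (5487/4 + 272*(-310)) + 161100 = (5487/4 - 84320) + 161100 = -331793/4 + 161100 = 312607/4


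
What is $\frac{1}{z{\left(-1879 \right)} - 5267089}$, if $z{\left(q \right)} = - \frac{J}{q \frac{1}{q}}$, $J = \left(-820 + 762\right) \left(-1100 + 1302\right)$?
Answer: $- \frac{1}{5255373} \approx -1.9028 \cdot 10^{-7}$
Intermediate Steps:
$J = -11716$ ($J = \left(-58\right) 202 = -11716$)
$z{\left(q \right)} = 11716$ ($z{\left(q \right)} = - \frac{-11716}{q \frac{1}{q}} = - \frac{-11716}{1} = - \left(-11716\right) 1 = \left(-1\right) \left(-11716\right) = 11716$)
$\frac{1}{z{\left(-1879 \right)} - 5267089} = \frac{1}{11716 - 5267089} = \frac{1}{-5255373} = - \frac{1}{5255373}$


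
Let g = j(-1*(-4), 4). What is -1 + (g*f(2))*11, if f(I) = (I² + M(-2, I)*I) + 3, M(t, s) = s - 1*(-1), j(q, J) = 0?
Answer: -1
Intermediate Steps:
M(t, s) = 1 + s (M(t, s) = s + 1 = 1 + s)
g = 0
f(I) = 3 + I² + I*(1 + I) (f(I) = (I² + (1 + I)*I) + 3 = (I² + I*(1 + I)) + 3 = 3 + I² + I*(1 + I))
-1 + (g*f(2))*11 = -1 + (0*(3 + 2 + 2*2²))*11 = -1 + (0*(3 + 2 + 2*4))*11 = -1 + (0*(3 + 2 + 8))*11 = -1 + (0*13)*11 = -1 + 0*11 = -1 + 0 = -1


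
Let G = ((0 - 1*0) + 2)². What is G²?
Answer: 16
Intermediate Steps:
G = 4 (G = ((0 + 0) + 2)² = (0 + 2)² = 2² = 4)
G² = 4² = 16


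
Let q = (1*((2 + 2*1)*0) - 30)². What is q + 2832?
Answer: 3732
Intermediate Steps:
q = 900 (q = (1*((2 + 2)*0) - 30)² = (1*(4*0) - 30)² = (1*0 - 30)² = (0 - 30)² = (-30)² = 900)
q + 2832 = 900 + 2832 = 3732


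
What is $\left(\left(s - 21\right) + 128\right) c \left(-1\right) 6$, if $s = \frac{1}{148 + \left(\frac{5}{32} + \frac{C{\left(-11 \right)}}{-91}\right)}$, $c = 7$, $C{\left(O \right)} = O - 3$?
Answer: $- \frac{277283790}{61697} \approx -4494.3$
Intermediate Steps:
$C{\left(O \right)} = -3 + O$ ($C{\left(O \right)} = O - 3 = -3 + O$)
$s = \frac{416}{61697}$ ($s = \frac{1}{148 + \left(\frac{5}{32} + \frac{-3 - 11}{-91}\right)} = \frac{1}{148 + \left(5 \cdot \frac{1}{32} - - \frac{2}{13}\right)} = \frac{1}{148 + \left(\frac{5}{32} + \frac{2}{13}\right)} = \frac{1}{148 + \frac{129}{416}} = \frac{1}{\frac{61697}{416}} = \frac{416}{61697} \approx 0.0067426$)
$\left(\left(s - 21\right) + 128\right) c \left(-1\right) 6 = \left(\left(\frac{416}{61697} - 21\right) + 128\right) 7 \left(-1\right) 6 = \left(- \frac{1295221}{61697} + 128\right) \left(\left(-7\right) 6\right) = \frac{6601995}{61697} \left(-42\right) = - \frac{277283790}{61697}$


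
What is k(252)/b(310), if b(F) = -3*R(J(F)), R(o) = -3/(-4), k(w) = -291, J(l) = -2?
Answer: 388/3 ≈ 129.33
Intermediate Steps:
R(o) = ¾ (R(o) = -3*(-¼) = ¾)
b(F) = -9/4 (b(F) = -3*¾ = -9/4)
k(252)/b(310) = -291/(-9/4) = -291*(-4/9) = 388/3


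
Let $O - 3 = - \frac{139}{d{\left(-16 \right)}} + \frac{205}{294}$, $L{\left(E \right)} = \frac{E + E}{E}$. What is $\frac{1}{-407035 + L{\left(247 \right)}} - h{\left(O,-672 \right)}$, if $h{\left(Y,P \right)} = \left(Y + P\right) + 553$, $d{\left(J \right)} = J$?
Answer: $\frac{102067185695}{957341616} \approx 106.62$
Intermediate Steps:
$L{\left(E \right)} = 2$ ($L{\left(E \right)} = \frac{2 E}{E} = 2$)
$O = \frac{29129}{2352}$ ($O = 3 + \left(- \frac{139}{-16} + \frac{205}{294}\right) = 3 + \left(\left(-139\right) \left(- \frac{1}{16}\right) + 205 \cdot \frac{1}{294}\right) = 3 + \left(\frac{139}{16} + \frac{205}{294}\right) = 3 + \frac{22073}{2352} = \frac{29129}{2352} \approx 12.385$)
$h{\left(Y,P \right)} = 553 + P + Y$ ($h{\left(Y,P \right)} = \left(P + Y\right) + 553 = 553 + P + Y$)
$\frac{1}{-407035 + L{\left(247 \right)}} - h{\left(O,-672 \right)} = \frac{1}{-407035 + 2} - \left(553 - 672 + \frac{29129}{2352}\right) = \frac{1}{-407033} - - \frac{250759}{2352} = - \frac{1}{407033} + \frac{250759}{2352} = \frac{102067185695}{957341616}$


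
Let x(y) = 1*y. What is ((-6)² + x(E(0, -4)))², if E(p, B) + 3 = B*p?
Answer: 1089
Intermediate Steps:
E(p, B) = -3 + B*p
x(y) = y
((-6)² + x(E(0, -4)))² = ((-6)² + (-3 - 4*0))² = (36 + (-3 + 0))² = (36 - 3)² = 33² = 1089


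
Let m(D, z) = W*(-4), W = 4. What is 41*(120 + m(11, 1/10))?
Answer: 4264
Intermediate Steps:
m(D, z) = -16 (m(D, z) = 4*(-4) = -16)
41*(120 + m(11, 1/10)) = 41*(120 - 16) = 41*104 = 4264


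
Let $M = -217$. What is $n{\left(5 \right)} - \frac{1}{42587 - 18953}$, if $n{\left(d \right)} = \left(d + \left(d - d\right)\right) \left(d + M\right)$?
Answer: $- \frac{25052041}{23634} \approx -1060.0$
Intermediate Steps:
$n{\left(d \right)} = d \left(-217 + d\right)$ ($n{\left(d \right)} = \left(d + \left(d - d\right)\right) \left(d - 217\right) = \left(d + 0\right) \left(-217 + d\right) = d \left(-217 + d\right)$)
$n{\left(5 \right)} - \frac{1}{42587 - 18953} = 5 \left(-217 + 5\right) - \frac{1}{42587 - 18953} = 5 \left(-212\right) - \frac{1}{23634} = -1060 - \frac{1}{23634} = - \frac{25052041}{23634}$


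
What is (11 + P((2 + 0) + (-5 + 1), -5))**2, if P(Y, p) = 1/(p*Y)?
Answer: 12321/100 ≈ 123.21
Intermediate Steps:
P(Y, p) = 1/(Y*p)
(11 + P((2 + 0) + (-5 + 1), -5))**2 = (11 + 1/(((2 + 0) + (-5 + 1))*(-5)))**2 = (11 - 1/5/(2 - 4))**2 = (11 - 1/5/(-2))**2 = (11 - 1/2*(-1/5))**2 = (11 + 1/10)**2 = (111/10)**2 = 12321/100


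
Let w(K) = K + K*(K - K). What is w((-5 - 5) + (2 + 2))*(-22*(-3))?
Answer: -396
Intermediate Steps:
w(K) = K (w(K) = K + K*0 = K + 0 = K)
w((-5 - 5) + (2 + 2))*(-22*(-3)) = ((-5 - 5) + (2 + 2))*(-22*(-3)) = (-10 + 4)*66 = -6*66 = -396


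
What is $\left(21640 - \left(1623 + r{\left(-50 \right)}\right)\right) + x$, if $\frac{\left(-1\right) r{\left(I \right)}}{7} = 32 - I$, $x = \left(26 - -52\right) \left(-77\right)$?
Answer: $14585$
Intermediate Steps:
$x = -6006$ ($x = \left(26 + 52\right) \left(-77\right) = 78 \left(-77\right) = -6006$)
$r{\left(I \right)} = -224 + 7 I$ ($r{\left(I \right)} = - 7 \left(32 - I\right) = -224 + 7 I$)
$\left(21640 - \left(1623 + r{\left(-50 \right)}\right)\right) + x = \left(21640 - \left(1399 - 350\right)\right) - 6006 = \left(21640 - 1049\right) - 6006 = 20591 - 6006 = 14585$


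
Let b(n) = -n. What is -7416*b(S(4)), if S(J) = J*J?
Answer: 118656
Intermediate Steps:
S(J) = J²
-7416*b(S(4)) = -(-7416)*4² = -(-7416)*16 = -7416*(-16) = 118656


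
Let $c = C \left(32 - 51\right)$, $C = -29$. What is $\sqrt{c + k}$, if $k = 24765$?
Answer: $2 \sqrt{6329} \approx 159.11$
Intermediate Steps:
$c = 551$ ($c = - 29 \left(32 - 51\right) = \left(-29\right) \left(-19\right) = 551$)
$\sqrt{c + k} = \sqrt{551 + 24765} = \sqrt{25316} = 2 \sqrt{6329}$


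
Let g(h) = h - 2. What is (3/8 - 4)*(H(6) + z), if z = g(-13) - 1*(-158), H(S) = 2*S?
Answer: -4495/8 ≈ -561.88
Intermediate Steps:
g(h) = -2 + h
z = 143 (z = (-2 - 13) - 1*(-158) = -15 + 158 = 143)
(3/8 - 4)*(H(6) + z) = (3/8 - 4)*(2*6 + 143) = ((⅛)*3 - 4)*(12 + 143) = (3/8 - 4)*155 = -29/8*155 = -4495/8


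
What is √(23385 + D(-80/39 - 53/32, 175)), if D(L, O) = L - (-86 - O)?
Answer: √2301435318/312 ≈ 153.76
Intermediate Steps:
D(L, O) = 86 + L + O (D(L, O) = L + (86 + O) = 86 + L + O)
√(23385 + D(-80/39 - 53/32, 175)) = √(23385 + (86 + (-80/39 - 53/32) + 175)) = √(23385 + (86 - 4627/1248 + 175)) = √(23385 + 321101/1248) = √(29505581/1248) = √2301435318/312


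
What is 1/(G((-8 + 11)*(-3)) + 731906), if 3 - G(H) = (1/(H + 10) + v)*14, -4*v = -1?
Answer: 2/1463783 ≈ 1.3663e-6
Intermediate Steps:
v = ¼ (v = -¼*(-1) = ¼ ≈ 0.25000)
G(H) = -½ - 14/(10 + H) (G(H) = 3 - (1/(H + 10) + ¼)*14 = 3 - (1/(10 + H) + ¼)*14 = 3 - (¼ + 1/(10 + H))*14 = 3 - (7/2 + 14/(10 + H)) = 3 + (-7/2 - 14/(10 + H)) = -½ - 14/(10 + H))
1/(G((-8 + 11)*(-3)) + 731906) = 1/((-38 - (-8 + 11)*(-3))/(2*(10 + (-8 + 11)*(-3))) + 731906) = 1/((-38 - 3*(-3))/(2*(10 + 3*(-3))) + 731906) = 1/((-38 - 1*(-9))/(2*(10 - 9)) + 731906) = 1/((½)*(-38 + 9)/1 + 731906) = 1/((½)*1*(-29) + 731906) = 1/(-29/2 + 731906) = 1/(1463783/2) = 2/1463783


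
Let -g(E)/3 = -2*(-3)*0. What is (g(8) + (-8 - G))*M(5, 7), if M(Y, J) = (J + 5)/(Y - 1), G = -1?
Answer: -21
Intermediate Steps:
M(Y, J) = (5 + J)/(-1 + Y)
g(E) = 0 (g(E) = -3*(-2*(-3))*0 = -18*0 = -3*0 = 0)
(g(8) + (-8 - G))*M(5, 7) = (0 + (-8 - 1*(-1)))*((5 + 7)/(-1 + 5)) = (0 + (-8 + 1))*(12/4) = (0 - 7)*((1/4)*12) = -7*3 = -21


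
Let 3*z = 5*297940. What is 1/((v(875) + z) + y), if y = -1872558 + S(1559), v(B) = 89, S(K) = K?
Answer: -3/4123030 ≈ -7.2762e-7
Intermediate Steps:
z = 1489700/3 (z = (5*297940)/3 = (⅓)*1489700 = 1489700/3 ≈ 4.9657e+5)
y = -1870999 (y = -1872558 + 1559 = -1870999)
1/((v(875) + z) + y) = 1/((89 + 1489700/3) - 1870999) = 1/(1489967/3 - 1870999) = 1/(-4123030/3) = -3/4123030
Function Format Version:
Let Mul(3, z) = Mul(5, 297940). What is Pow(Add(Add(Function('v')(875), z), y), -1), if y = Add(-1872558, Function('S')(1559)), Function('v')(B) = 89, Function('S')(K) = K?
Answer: Rational(-3, 4123030) ≈ -7.2762e-7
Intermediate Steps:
z = Rational(1489700, 3) (z = Mul(Rational(1, 3), Mul(5, 297940)) = Mul(Rational(1, 3), 1489700) = Rational(1489700, 3) ≈ 4.9657e+5)
y = -1870999 (y = Add(-1872558, 1559) = -1870999)
Pow(Add(Add(Function('v')(875), z), y), -1) = Pow(Add(Add(89, Rational(1489700, 3)), -1870999), -1) = Pow(Add(Rational(1489967, 3), -1870999), -1) = Pow(Rational(-4123030, 3), -1) = Rational(-3, 4123030)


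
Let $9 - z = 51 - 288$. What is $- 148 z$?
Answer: $-36408$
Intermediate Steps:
$z = 246$ ($z = 9 - \left(51 - 288\right) = 9 - -237 = 9 + 237 = 246$)
$- 148 z = \left(-148\right) 246 = -36408$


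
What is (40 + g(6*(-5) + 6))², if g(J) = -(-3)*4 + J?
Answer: 784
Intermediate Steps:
g(J) = 12 + J (g(J) = -3*(-4) + J = 12 + J)
(40 + g(6*(-5) + 6))² = (40 + (12 + (6*(-5) + 6)))² = (40 + (12 + (-30 + 6)))² = (40 + (12 - 24))² = (40 - 12)² = 28² = 784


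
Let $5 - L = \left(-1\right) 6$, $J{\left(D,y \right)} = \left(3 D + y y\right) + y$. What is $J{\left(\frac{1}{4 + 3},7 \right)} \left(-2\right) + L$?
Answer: $- \frac{713}{7} \approx -101.86$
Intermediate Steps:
$J{\left(D,y \right)} = y + y^{2} + 3 D$ ($J{\left(D,y \right)} = \left(3 D + y^{2}\right) + y = \left(y^{2} + 3 D\right) + y = y + y^{2} + 3 D$)
$L = 11$ ($L = 5 - \left(-1\right) 6 = 5 - -6 = 5 + 6 = 11$)
$J{\left(\frac{1}{4 + 3},7 \right)} \left(-2\right) + L = \left(7 + 7^{2} + \frac{3}{4 + 3}\right) \left(-2\right) + 11 = \left(7 + 49 + \frac{3}{7}\right) \left(-2\right) + 11 = \frac{395}{7} \left(-2\right) + 11 = - \frac{790}{7} + 11 = - \frac{713}{7}$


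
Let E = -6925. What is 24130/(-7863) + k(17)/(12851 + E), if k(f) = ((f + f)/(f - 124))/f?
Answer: -7650207193/2492893383 ≈ -3.0688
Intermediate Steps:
k(f) = 2/(-124 + f) (k(f) = ((2*f)/(-124 + f))/f = (2*f/(-124 + f))/f = 2/(-124 + f))
24130/(-7863) + k(17)/(12851 + E) = 24130/(-7863) + (2/(-124 + 17))/(12851 - 6925) = 24130*(-1/7863) + (2/(-107))/5926 = -24130/7863 + (2*(-1/107))*(1/5926) = -24130/7863 - 2/107*1/5926 = -24130/7863 - 1/317041 = -7650207193/2492893383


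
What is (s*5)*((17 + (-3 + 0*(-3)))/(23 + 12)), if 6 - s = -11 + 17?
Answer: 0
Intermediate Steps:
s = 0 (s = 6 - (-11 + 17) = 6 - 1*6 = 6 - 6 = 0)
(s*5)*((17 + (-3 + 0*(-3)))/(23 + 12)) = (0*5)*((17 + (-3 + 0*(-3)))/(23 + 12)) = 0*((17 + (-3 + 0))/35) = 0*((17 - 3)*(1/35)) = 0*(14*(1/35)) = 0*(⅖) = 0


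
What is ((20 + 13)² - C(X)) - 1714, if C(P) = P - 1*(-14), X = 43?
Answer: -682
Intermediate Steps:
C(P) = 14 + P (C(P) = P + 14 = 14 + P)
((20 + 13)² - C(X)) - 1714 = ((20 + 13)² - (14 + 43)) - 1714 = (33² - 1*57) - 1714 = (1089 - 57) - 1714 = 1032 - 1714 = -682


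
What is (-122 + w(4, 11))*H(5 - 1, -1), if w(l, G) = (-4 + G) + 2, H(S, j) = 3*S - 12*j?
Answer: -2712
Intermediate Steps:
H(S, j) = -12*j + 3*S
w(l, G) = -2 + G
(-122 + w(4, 11))*H(5 - 1, -1) = (-122 + (-2 + 11))*(-12*(-1) + 3*(5 - 1)) = (-122 + 9)*(12 + 3*4) = -113*(12 + 12) = -113*24 = -2712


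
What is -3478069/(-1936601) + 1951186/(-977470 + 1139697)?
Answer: 4342905458449/314168970427 ≈ 13.823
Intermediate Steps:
-3478069/(-1936601) + 1951186/(-977470 + 1139697) = -3478069*(-1/1936601) + 1951186/162227 = 3478069/1936601 + 1951186*(1/162227) = 3478069/1936601 + 1951186/162227 = 4342905458449/314168970427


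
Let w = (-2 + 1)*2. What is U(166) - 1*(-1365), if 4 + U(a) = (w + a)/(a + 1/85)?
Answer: 19219011/14111 ≈ 1362.0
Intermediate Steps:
w = -2 (w = -1*2 = -2)
U(a) = -4 + (-2 + a)/(1/85 + a) (U(a) = -4 + (-2 + a)/(a + 1/85) = -4 + (-2 + a)/(1/85 + a))
U(166) - 1*(-1365) = 3*(-58 - 85*166)/(1 + 85*166) - 1*(-1365) = 3*(-58 - 14110)/(1 + 14110) + 1365 = 3*(-14168)/14111 + 1365 = 3*(1/14111)*(-14168) + 1365 = -42504/14111 + 1365 = 19219011/14111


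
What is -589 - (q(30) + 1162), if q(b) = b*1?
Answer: -1781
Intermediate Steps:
q(b) = b
-589 - (q(30) + 1162) = -589 - (30 + 1162) = -589 - 1*1192 = -589 - 1192 = -1781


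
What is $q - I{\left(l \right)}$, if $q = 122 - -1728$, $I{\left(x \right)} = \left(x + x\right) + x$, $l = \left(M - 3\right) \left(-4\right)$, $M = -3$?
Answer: $1778$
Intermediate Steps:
$l = 24$ ($l = \left(-3 - 3\right) \left(-4\right) = \left(-6\right) \left(-4\right) = 24$)
$I{\left(x \right)} = 3 x$ ($I{\left(x \right)} = 2 x + x = 3 x$)
$q = 1850$ ($q = 122 + 1728 = 1850$)
$q - I{\left(l \right)} = 1850 - 3 \cdot 24 = 1850 - 72 = 1778$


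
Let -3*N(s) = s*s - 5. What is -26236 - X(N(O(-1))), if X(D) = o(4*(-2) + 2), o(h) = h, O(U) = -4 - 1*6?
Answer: -26230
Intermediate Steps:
O(U) = -10 (O(U) = -4 - 6 = -10)
N(s) = 5/3 - s²/3 (N(s) = -(s*s - 5)/3 = -(s² - 5)/3 = -(-5 + s²)/3 = 5/3 - s²/3)
X(D) = -6 (X(D) = 4*(-2) + 2 = -8 + 2 = -6)
-26236 - X(N(O(-1))) = -26236 - 1*(-6) = -26236 + 6 = -26230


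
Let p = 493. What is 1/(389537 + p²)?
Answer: 1/632586 ≈ 1.5808e-6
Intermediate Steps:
1/(389537 + p²) = 1/(389537 + 493²) = 1/(389537 + 243049) = 1/632586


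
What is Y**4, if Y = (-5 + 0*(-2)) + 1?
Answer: 256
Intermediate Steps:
Y = -4 (Y = (-5 + 0) + 1 = -5 + 1 = -4)
Y**4 = (-4)**4 = 256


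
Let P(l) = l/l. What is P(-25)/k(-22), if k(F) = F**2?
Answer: 1/484 ≈ 0.0020661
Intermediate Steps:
P(l) = 1
P(-25)/k(-22) = 1/(-22)**2 = 1/484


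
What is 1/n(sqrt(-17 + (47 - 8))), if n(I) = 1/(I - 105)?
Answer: -105 + sqrt(22) ≈ -100.31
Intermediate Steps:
n(I) = 1/(-105 + I)
1/n(sqrt(-17 + (47 - 8))) = 1/(1/(-105 + sqrt(-17 + (47 - 8)))) = 1/(1/(-105 + sqrt(-17 + 39))) = 1/(1/(-105 + sqrt(22))) = -105 + sqrt(22)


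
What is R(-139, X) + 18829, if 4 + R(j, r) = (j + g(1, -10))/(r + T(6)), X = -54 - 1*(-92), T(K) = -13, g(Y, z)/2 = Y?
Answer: 470488/25 ≈ 18820.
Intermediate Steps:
g(Y, z) = 2*Y
X = 38 (X = -54 + 92 = 38)
R(j, r) = -4 + (2 + j)/(-13 + r) (R(j, r) = -4 + (j + 2*1)/(r - 13) = -4 + (j + 2)/(-13 + r) = -4 + (2 + j)/(-13 + r))
R(-139, X) + 18829 = (54 - 139 - 4*38)/(-13 + 38) + 18829 = (54 - 139 - 152)/25 + 18829 = (1/25)*(-237) + 18829 = -237/25 + 18829 = 470488/25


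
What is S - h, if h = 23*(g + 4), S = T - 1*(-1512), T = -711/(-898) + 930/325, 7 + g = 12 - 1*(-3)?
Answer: 72358563/58370 ≈ 1239.7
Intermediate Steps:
g = 8 (g = -7 + (12 - 1*(-3)) = -7 + (12 + 3) = -7 + 15 = 8)
T = 213243/58370 (T = -711*(-1/898) + 930*(1/325) = 711/898 + 186/65 = 213243/58370 ≈ 3.6533)
S = 88468683/58370 (S = 213243/58370 - 1*(-1512) = 213243/58370 + 1512 = 88468683/58370 ≈ 1515.7)
h = 276 (h = 23*(8 + 4) = 23*12 = 276)
S - h = 88468683/58370 - 1*276 = 88468683/58370 - 276 = 72358563/58370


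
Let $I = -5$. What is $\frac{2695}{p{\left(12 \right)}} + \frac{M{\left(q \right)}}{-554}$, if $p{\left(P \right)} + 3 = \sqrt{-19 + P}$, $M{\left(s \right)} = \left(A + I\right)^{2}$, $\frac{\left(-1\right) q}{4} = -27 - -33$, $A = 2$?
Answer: $- \frac{2239617}{4432} - \frac{2695 i \sqrt{7}}{16} \approx -505.33 - 445.64 i$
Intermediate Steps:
$q = -24$ ($q = - 4 \left(-27 - -33\right) = - 4 \left(-27 + 33\right) = \left(-4\right) 6 = -24$)
$M{\left(s \right)} = 9$ ($M{\left(s \right)} = \left(2 - 5\right)^{2} = \left(-3\right)^{2} = 9$)
$p{\left(P \right)} = -3 + \sqrt{-19 + P}$
$\frac{2695}{p{\left(12 \right)}} + \frac{M{\left(q \right)}}{-554} = \frac{2695}{-3 + \sqrt{-19 + 12}} + \frac{9}{-554} = \frac{2695}{-3 + \sqrt{-7}} + 9 \left(- \frac{1}{554}\right) = \frac{2695}{-3 + i \sqrt{7}} - \frac{9}{554} = - \frac{9}{554} + \frac{2695}{-3 + i \sqrt{7}}$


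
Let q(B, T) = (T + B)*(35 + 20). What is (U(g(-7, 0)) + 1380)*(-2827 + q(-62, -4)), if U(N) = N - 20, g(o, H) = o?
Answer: -8736321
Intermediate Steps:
q(B, T) = 55*B + 55*T (q(B, T) = (B + T)*55 = 55*B + 55*T)
U(N) = -20 + N
(U(g(-7, 0)) + 1380)*(-2827 + q(-62, -4)) = ((-20 - 7) + 1380)*(-2827 + (55*(-62) + 55*(-4))) = (-27 + 1380)*(-2827 + (-3410 - 220)) = 1353*(-2827 - 3630) = 1353*(-6457) = -8736321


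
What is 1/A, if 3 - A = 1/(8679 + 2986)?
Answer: 11665/34994 ≈ 0.33334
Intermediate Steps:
A = 34994/11665 (A = 3 - 1/(8679 + 2986) = 3 - 1/11665 = 34994/11665 ≈ 2.9999)
1/A = 1/(34994/11665) = 11665/34994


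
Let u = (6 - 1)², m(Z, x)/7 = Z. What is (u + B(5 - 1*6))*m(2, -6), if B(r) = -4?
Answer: 294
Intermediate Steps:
m(Z, x) = 7*Z
u = 25 (u = 5² = 25)
(u + B(5 - 1*6))*m(2, -6) = (25 - 4)*(7*2) = 21*14 = 294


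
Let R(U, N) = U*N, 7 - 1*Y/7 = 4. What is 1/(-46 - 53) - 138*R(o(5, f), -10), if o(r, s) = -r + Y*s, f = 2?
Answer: 5054939/99 ≈ 51060.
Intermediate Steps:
Y = 21 (Y = 49 - 7*4 = 49 - 28 = 21)
o(r, s) = -r + 21*s
R(U, N) = N*U
1/(-46 - 53) - 138*R(o(5, f), -10) = 1/(-46 - 53) - (-1380)*(-1*5 + 21*2) = 1/(-99) - (-1380)*(-5 + 42) = -1/99 - (-1380)*37 = -1/99 - 138*(-370) = -1/99 + 51060 = 5054939/99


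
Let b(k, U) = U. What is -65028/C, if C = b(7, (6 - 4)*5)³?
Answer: -16257/250 ≈ -65.028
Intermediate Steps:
C = 1000 (C = ((6 - 4)*5)³ = (2*5)³ = 10³ = 1000)
-65028/C = -65028/1000 = -65028*1/1000 = -16257/250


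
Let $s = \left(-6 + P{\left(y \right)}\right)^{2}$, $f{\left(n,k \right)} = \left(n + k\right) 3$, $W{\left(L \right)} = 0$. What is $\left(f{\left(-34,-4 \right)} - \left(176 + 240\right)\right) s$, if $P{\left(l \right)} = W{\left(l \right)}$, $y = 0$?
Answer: $-19080$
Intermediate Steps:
$f{\left(n,k \right)} = 3 k + 3 n$ ($f{\left(n,k \right)} = \left(k + n\right) 3 = 3 k + 3 n$)
$P{\left(l \right)} = 0$
$s = 36$ ($s = \left(-6 + 0\right)^{2} = \left(-6\right)^{2} = 36$)
$\left(f{\left(-34,-4 \right)} - \left(176 + 240\right)\right) s = \left(\left(3 \left(-4\right) + 3 \left(-34\right)\right) - \left(176 + 240\right)\right) 36 = \left(\left(-12 - 102\right) - 416\right) 36 = \left(-114 - 416\right) 36 = \left(-530\right) 36 = -19080$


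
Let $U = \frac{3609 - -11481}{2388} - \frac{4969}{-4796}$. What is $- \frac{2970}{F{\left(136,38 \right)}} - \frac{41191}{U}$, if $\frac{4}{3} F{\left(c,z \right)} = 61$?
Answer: $- \frac{2425882576964}{428207861} \approx -5665.2$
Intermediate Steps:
$F{\left(c,z \right)} = \frac{183}{4}$ ($F{\left(c,z \right)} = \frac{3}{4} \cdot 61 = \frac{183}{4}$)
$U = \frac{7019801}{954404}$ ($U = \left(3609 + 11481\right) \frac{1}{2388} - - \frac{4969}{4796} = 15090 \cdot \frac{1}{2388} + \frac{4969}{4796} = \frac{2515}{398} + \frac{4969}{4796} = \frac{7019801}{954404} \approx 7.3552$)
$- \frac{2970}{F{\left(136,38 \right)}} - \frac{41191}{U} = - \frac{2970}{\frac{183}{4}} - \frac{41191}{\frac{7019801}{954404}} = \left(-2970\right) \frac{4}{183} - \frac{39312855164}{7019801} = - \frac{3960}{61} - \frac{39312855164}{7019801} = - \frac{2425882576964}{428207861}$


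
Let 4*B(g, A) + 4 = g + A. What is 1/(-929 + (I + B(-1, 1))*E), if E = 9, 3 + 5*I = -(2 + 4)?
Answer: -5/4771 ≈ -0.0010480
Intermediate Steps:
B(g, A) = -1 + A/4 + g/4 (B(g, A) = -1 + (g + A)/4 = -1 + (A + g)/4 = -1 + (A/4 + g/4) = -1 + A/4 + g/4)
I = -9/5 (I = -⅗ + (-(2 + 4))/5 = -⅗ + (-1*6)/5 = -⅗ + (⅕)*(-6) = -⅗ - 6/5 = -9/5 ≈ -1.8000)
1/(-929 + (I + B(-1, 1))*E) = 1/(-929 + (-9/5 + (-1 + (¼)*1 + (¼)*(-1)))*9) = 1/(-929 + (-9/5 + (-1 + ¼ - ¼))*9) = 1/(-929 + (-9/5 - 1)*9) = 1/(-929 - 14/5*9) = 1/(-929 - 126/5) = 1/(-4771/5) = -5/4771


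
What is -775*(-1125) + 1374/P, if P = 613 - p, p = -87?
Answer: 305156937/350 ≈ 8.7188e+5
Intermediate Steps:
P = 700 (P = 613 - 1*(-87) = 613 + 87 = 700)
-775*(-1125) + 1374/P = -775*(-1125) + 1374/700 = 871875 + 1374*(1/700) = 871875 + 687/350 = 305156937/350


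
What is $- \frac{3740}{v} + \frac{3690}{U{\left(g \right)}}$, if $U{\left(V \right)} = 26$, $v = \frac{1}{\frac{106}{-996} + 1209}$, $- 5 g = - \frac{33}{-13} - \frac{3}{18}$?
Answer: $- \frac{14634865585}{3237} \approx -4.5211 \cdot 10^{6}$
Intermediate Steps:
$g = - \frac{37}{78}$ ($g = - \frac{- \frac{33}{-13} - \frac{3}{18}}{5} = - \frac{\left(-33\right) \left(- \frac{1}{13}\right) - \frac{1}{6}}{5} = - \frac{\frac{33}{13} - \frac{1}{6}}{5} = \left(- \frac{1}{5}\right) \frac{185}{78} = - \frac{37}{78} \approx -0.47436$)
$v = \frac{498}{602029}$ ($v = \frac{1}{106 \left(- \frac{1}{996}\right) + 1209} = \frac{1}{- \frac{53}{498} + 1209} = \frac{1}{\frac{602029}{498}} = \frac{498}{602029} \approx 0.0008272$)
$- \frac{3740}{v} + \frac{3690}{U{\left(g \right)}} = - \frac{3740}{\frac{498}{602029}} + \frac{3690}{26} = \left(-3740\right) \frac{602029}{498} + 3690 \cdot \frac{1}{26} = - \frac{1125794230}{249} + \frac{1845}{13} = - \frac{14634865585}{3237}$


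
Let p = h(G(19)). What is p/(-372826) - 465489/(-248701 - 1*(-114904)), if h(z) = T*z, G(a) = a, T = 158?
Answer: 28857457220/8313833387 ≈ 3.4710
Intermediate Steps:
h(z) = 158*z
p = 3002 (p = 158*19 = 3002)
p/(-372826) - 465489/(-248701 - 1*(-114904)) = 3002/(-372826) - 465489/(-248701 - 1*(-114904)) = 3002*(-1/372826) - 465489/(-248701 + 114904) = -1501/186413 - 465489/(-133797) = -1501/186413 - 465489*(-1/133797) = -1501/186413 + 155163/44599 = 28857457220/8313833387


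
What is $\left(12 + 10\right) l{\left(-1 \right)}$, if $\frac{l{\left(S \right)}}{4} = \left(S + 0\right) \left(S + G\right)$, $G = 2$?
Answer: $-88$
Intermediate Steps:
$l{\left(S \right)} = 4 S \left(2 + S\right)$ ($l{\left(S \right)} = 4 \left(S + 0\right) \left(S + 2\right) = 4 S \left(2 + S\right)$)
$\left(12 + 10\right) l{\left(-1 \right)} = \left(12 + 10\right) 4 \left(-1\right) \left(2 - 1\right) = 22 \cdot 4 \left(-1\right) 1 = 22 \left(-4\right) = -88$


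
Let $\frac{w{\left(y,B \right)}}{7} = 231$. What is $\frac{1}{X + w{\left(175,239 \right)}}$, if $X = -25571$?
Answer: $- \frac{1}{23954} \approx -4.1747 \cdot 10^{-5}$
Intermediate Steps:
$w{\left(y,B \right)} = 1617$ ($w{\left(y,B \right)} = 7 \cdot 231 = 1617$)
$\frac{1}{X + w{\left(175,239 \right)}} = \frac{1}{-25571 + 1617} = \frac{1}{-23954} = - \frac{1}{23954}$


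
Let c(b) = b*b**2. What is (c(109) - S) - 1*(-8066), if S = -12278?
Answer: 1315373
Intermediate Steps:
c(b) = b**3
(c(109) - S) - 1*(-8066) = (109**3 - 1*(-12278)) - 1*(-8066) = (1295029 + 12278) + 8066 = 1307307 + 8066 = 1315373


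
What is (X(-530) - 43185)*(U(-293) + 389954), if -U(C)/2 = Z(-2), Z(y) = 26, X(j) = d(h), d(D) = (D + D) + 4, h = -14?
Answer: -16847275518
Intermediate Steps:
d(D) = 4 + 2*D (d(D) = 2*D + 4 = 4 + 2*D)
X(j) = -24 (X(j) = 4 + 2*(-14) = 4 - 28 = -24)
U(C) = -52 (U(C) = -2*26 = -52)
(X(-530) - 43185)*(U(-293) + 389954) = (-24 - 43185)*(-52 + 389954) = -43209*389902 = -16847275518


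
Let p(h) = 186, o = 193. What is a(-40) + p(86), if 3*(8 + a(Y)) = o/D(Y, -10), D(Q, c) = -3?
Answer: 1409/9 ≈ 156.56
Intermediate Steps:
a(Y) = -265/9 (a(Y) = -8 + (193/(-3))/3 = -8 + (193*(-1/3))/3 = -8 + (1/3)*(-193/3) = -8 - 193/9 = -265/9)
a(-40) + p(86) = -265/9 + 186 = 1409/9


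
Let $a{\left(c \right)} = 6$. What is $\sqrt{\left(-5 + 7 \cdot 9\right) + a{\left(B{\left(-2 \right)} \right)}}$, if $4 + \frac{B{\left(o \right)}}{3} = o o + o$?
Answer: $8$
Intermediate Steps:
$B{\left(o \right)} = -12 + 3 o + 3 o^{2}$ ($B{\left(o \right)} = -12 + 3 \left(o o + o\right) = -12 + 3 \left(o^{2} + o\right) = -12 + 3 \left(o + o^{2}\right) = -12 + \left(3 o + 3 o^{2}\right) = -12 + 3 o + 3 o^{2}$)
$\sqrt{\left(-5 + 7 \cdot 9\right) + a{\left(B{\left(-2 \right)} \right)}} = \sqrt{\left(-5 + 7 \cdot 9\right) + 6} = \sqrt{\left(-5 + 63\right) + 6} = \sqrt{58 + 6} = \sqrt{64} = 8$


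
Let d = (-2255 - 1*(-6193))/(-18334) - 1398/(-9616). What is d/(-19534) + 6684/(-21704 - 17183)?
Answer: -5754536338174363/33480143735755888 ≈ -0.17188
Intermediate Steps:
d = -3059219/44074936 (d = (-2255 + 6193)*(-1/18334) - 1398*(-1/9616) = 3938*(-1/18334) + 699/4808 = -1969/9167 + 699/4808 = -3059219/44074936 ≈ -0.069409)
d/(-19534) + 6684/(-21704 - 17183) = -3059219/44074936/(-19534) + 6684/(-21704 - 17183) = -3059219/44074936*(-1/19534) + 6684/(-38887) = 3059219/860959799824 + 6684*(-1/38887) = 3059219/860959799824 - 6684/38887 = -5754536338174363/33480143735755888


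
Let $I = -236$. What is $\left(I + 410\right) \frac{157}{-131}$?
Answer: $- \frac{27318}{131} \approx -208.53$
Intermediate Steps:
$\left(I + 410\right) \frac{157}{-131} = \left(-236 + 410\right) \frac{157}{-131} = 174 \cdot 157 \left(- \frac{1}{131}\right) = 174 \left(- \frac{157}{131}\right) = - \frac{27318}{131}$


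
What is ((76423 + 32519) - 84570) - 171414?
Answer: -147042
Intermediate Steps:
((76423 + 32519) - 84570) - 171414 = (108942 - 84570) - 171414 = 24372 - 171414 = -147042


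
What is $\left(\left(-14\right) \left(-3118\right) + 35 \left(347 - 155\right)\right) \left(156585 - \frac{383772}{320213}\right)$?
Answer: $\frac{2525660584455876}{320213} \approx 7.8874 \cdot 10^{9}$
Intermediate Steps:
$\left(\left(-14\right) \left(-3118\right) + 35 \left(347 - 155\right)\right) \left(156585 - \frac{383772}{320213}\right) = \left(43652 + 35 \cdot 192\right) \left(156585 - \frac{383772}{320213}\right) = \left(43652 + 6720\right) \left(156585 - \frac{383772}{320213}\right) = 50372 \cdot \frac{50140168833}{320213} = \frac{2525660584455876}{320213}$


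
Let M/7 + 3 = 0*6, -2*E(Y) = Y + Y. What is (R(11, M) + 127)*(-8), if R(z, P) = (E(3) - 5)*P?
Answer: -2360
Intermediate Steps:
E(Y) = -Y (E(Y) = -(Y + Y)/2 = -Y)
M = -21 (M = -21 + 7*(0*6) = -21 + 7*0 = -21 + 0 = -21)
R(z, P) = -8*P (R(z, P) = (-1*3 - 5)*P = (-3 - 5)*P = -8*P)
(R(11, M) + 127)*(-8) = (-8*(-21) + 127)*(-8) = (168 + 127)*(-8) = 295*(-8) = -2360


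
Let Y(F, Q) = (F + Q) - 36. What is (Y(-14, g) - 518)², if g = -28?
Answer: 355216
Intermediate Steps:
Y(F, Q) = -36 + F + Q
(Y(-14, g) - 518)² = ((-36 - 14 - 28) - 518)² = (-78 - 518)² = (-596)² = 355216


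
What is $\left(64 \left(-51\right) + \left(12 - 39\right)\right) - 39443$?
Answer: $-42734$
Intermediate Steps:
$\left(64 \left(-51\right) + \left(12 - 39\right)\right) - 39443 = \left(-3264 - 27\right) - 39443 = -3291 - 39443 = -42734$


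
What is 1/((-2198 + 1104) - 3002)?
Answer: -1/4096 ≈ -0.00024414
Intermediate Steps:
1/((-2198 + 1104) - 3002) = 1/(-1094 - 3002) = 1/(-4096) = -1/4096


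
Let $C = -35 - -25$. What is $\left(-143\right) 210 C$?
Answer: $300300$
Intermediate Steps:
$C = -10$ ($C = -35 + 25 = -10$)
$\left(-143\right) 210 C = \left(-143\right) 210 \left(-10\right) = \left(-30030\right) \left(-10\right) = 300300$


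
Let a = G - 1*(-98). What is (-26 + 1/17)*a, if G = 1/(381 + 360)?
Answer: -10674993/4199 ≈ -2542.3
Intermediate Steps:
G = 1/741 ≈ 0.0013495
a = 72619/741 (a = 1/741 - 1*(-98) = 1/741 + 98 = 72619/741 ≈ 98.001)
(-26 + 1/17)*a = (-26 + 1/17)*(72619/741) = -441/17*72619/741 = -10674993/4199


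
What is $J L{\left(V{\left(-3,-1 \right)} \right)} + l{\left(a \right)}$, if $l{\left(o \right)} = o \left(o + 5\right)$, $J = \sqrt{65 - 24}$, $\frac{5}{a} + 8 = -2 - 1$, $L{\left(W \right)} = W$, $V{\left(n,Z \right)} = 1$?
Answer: $- \frac{250}{121} + \sqrt{41} \approx 4.337$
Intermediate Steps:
$a = - \frac{5}{11}$ ($a = \frac{5}{-8 - 3} = \frac{5}{-11} = 5 \left(- \frac{1}{11}\right) = - \frac{5}{11} \approx -0.45455$)
$J = \sqrt{41} \approx 6.4031$
$l{\left(o \right)} = o \left(5 + o\right)$
$J L{\left(V{\left(-3,-1 \right)} \right)} + l{\left(a \right)} = \sqrt{41} \cdot 1 - \frac{5 \left(5 - \frac{5}{11}\right)}{11} = \sqrt{41} - \frac{250}{121} = - \frac{250}{121} + \sqrt{41}$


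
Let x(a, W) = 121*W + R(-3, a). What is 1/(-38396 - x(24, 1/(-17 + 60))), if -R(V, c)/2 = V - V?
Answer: -43/1651149 ≈ -2.6042e-5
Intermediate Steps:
R(V, c) = 0 (R(V, c) = -2*(V - V) = -2*0 = 0)
x(a, W) = 121*W (x(a, W) = 121*W + 0 = 121*W)
1/(-38396 - x(24, 1/(-17 + 60))) = 1/(-38396 - 121/(-17 + 60)) = 1/(-38396 - 121/43) = 1/(-1651149/43) = -43/1651149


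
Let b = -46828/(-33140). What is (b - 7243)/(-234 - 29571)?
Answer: 59996548/246934425 ≈ 0.24297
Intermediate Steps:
b = 11707/8285 (b = -46828*(-1/33140) = 11707/8285 ≈ 1.4130)
(b - 7243)/(-234 - 29571) = (11707/8285 - 7243)/(-234 - 29571) = -59996548/8285/(-29805) = -59996548/8285*(-1/29805) = 59996548/246934425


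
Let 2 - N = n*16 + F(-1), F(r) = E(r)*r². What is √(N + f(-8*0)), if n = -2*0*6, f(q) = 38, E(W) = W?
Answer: √41 ≈ 6.4031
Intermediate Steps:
F(r) = r³ (F(r) = r*r² = r³)
n = 0 (n = 0*6 = 0)
N = 3 (N = 2 - (0*16 + (-1)³) = 2 - (0 - 1) = 2 - 1*(-1) = 2 + 1 = 3)
√(N + f(-8*0)) = √(3 + 38) = √41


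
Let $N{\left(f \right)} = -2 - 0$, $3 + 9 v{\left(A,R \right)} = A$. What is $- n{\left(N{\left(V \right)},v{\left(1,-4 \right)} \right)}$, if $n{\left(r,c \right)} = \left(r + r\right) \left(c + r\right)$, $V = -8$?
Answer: $- \frac{80}{9} \approx -8.8889$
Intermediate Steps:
$v{\left(A,R \right)} = - \frac{1}{3} + \frac{A}{9}$
$N{\left(f \right)} = -2$ ($N{\left(f \right)} = -2 + 0 = -2$)
$n{\left(r,c \right)} = 2 r \left(c + r\right)$
$- n{\left(N{\left(V \right)},v{\left(1,-4 \right)} \right)} = - 2 \left(-2\right) \left(\left(- \frac{1}{3} + \frac{1}{9} \cdot 1\right) - 2\right) = - 2 \left(-2\right) \left(\left(- \frac{1}{3} + \frac{1}{9}\right) - 2\right) = - 2 \left(-2\right) \left(- \frac{2}{9} - 2\right) = - \frac{2 \left(-2\right) \left(-20\right)}{9} = \left(-1\right) \frac{80}{9} = - \frac{80}{9}$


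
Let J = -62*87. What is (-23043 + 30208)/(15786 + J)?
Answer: 7165/10392 ≈ 0.68947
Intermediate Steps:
J = -5394
(-23043 + 30208)/(15786 + J) = (-23043 + 30208)/(15786 - 5394) = 7165/10392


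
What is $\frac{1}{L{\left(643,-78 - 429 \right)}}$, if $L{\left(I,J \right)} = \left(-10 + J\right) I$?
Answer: $- \frac{1}{332431} \approx -3.0081 \cdot 10^{-6}$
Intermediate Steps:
$L{\left(I,J \right)} = I \left(-10 + J\right)$
$\frac{1}{L{\left(643,-78 - 429 \right)}} = \frac{1}{643 \left(-10 - 507\right)} = \frac{1}{643 \left(-517\right)} = \frac{1}{-332431} = - \frac{1}{332431}$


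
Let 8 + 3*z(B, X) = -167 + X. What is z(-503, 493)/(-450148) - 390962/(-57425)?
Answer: 87992337663/12924874450 ≈ 6.8080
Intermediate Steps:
z(B, X) = -175/3 + X/3 (z(B, X) = -8/3 + (-167 + X)/3 = -8/3 + (-167/3 + X/3) = -175/3 + X/3)
z(-503, 493)/(-450148) - 390962/(-57425) = (-175/3 + (⅓)*493)/(-450148) - 390962/(-57425) = (-175/3 + 493/3)*(-1/450148) - 390962*(-1/57425) = 106*(-1/450148) + 390962/57425 = -53/225074 + 390962/57425 = 87992337663/12924874450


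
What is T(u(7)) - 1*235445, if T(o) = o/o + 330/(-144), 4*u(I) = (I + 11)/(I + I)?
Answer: -5650711/24 ≈ -2.3545e+5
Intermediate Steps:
u(I) = (11 + I)/(8*I) (u(I) = ((I + 11)/(I + I))/4 = ((11 + I)/((2*I)))/4 = ((11 + I)*(1/(2*I)))/4 = ((11 + I)/(2*I))/4 = (11 + I)/(8*I))
T(o) = -31/24 (T(o) = 1 + 330*(-1/144) = 1 - 55/24 = -31/24)
T(u(7)) - 1*235445 = -31/24 - 1*235445 = -31/24 - 235445 = -5650711/24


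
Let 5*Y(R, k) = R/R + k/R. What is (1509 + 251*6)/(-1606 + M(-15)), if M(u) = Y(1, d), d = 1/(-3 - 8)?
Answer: -11055/5888 ≈ -1.8775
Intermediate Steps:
d = -1/11 (d = 1/(-11) = -1/11 ≈ -0.090909)
Y(R, k) = ⅕ + k/(5*R) (Y(R, k) = (R/R + k/R)/5 = (1 + k/R)/5 = ⅕ + k/(5*R))
M(u) = 2/11 (M(u) = (⅕)*(1 - 1/11)/1 = (⅕)*1*(10/11) = 2/11)
(1509 + 251*6)/(-1606 + M(-15)) = (1509 + 251*6)/(-1606 + 2/11) = (1509 + 1506)/(-17664/11) = 3015*(-11/17664) = -11055/5888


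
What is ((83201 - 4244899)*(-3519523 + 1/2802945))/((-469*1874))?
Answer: -20527636552043273666/1231762589085 ≈ -1.6665e+7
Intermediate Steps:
((83201 - 4244899)*(-3519523 + 1/2802945))/((-469*1874)) = -4161698*(-3519523 + 1/2802945)/(-878906) = -4161698*(-9865029395234/2802945)*(-1/878906) = (41055273104086547332/2802945)*(-1/878906) = -20527636552043273666/1231762589085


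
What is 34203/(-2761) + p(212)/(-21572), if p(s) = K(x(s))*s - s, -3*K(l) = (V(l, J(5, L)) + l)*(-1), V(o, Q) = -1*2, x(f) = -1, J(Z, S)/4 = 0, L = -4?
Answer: -184164113/14890073 ≈ -12.368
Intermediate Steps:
J(Z, S) = 0 (J(Z, S) = 4*0 = 0)
V(o, Q) = -2
K(l) = -⅔ + l/3 (K(l) = -(-2 + l)*(-1)/3 = -(2 - l)/3 = -⅔ + l/3)
p(s) = -2*s (p(s) = (-⅔ + (⅓)*(-1))*s - s = (-⅔ - ⅓)*s - s = -s - s = -2*s)
34203/(-2761) + p(212)/(-21572) = 34203/(-2761) - 2*212/(-21572) = 34203*(-1/2761) - 424*(-1/21572) = -34203/2761 + 106/5393 = -184164113/14890073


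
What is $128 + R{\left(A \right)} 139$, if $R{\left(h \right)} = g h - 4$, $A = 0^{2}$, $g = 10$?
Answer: $-428$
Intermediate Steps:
$A = 0$
$R{\left(h \right)} = -4 + 10 h$ ($R{\left(h \right)} = 10 h - 4 = -4 + 10 h$)
$128 + R{\left(A \right)} 139 = 128 + \left(-4 + 10 \cdot 0\right) 139 = 128 + \left(-4 + 0\right) 139 = 128 - 556 = -428$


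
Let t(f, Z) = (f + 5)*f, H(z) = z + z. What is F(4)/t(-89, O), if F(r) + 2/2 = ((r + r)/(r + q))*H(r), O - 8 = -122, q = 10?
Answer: 25/52332 ≈ 0.00047772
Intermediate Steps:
O = -114 (O = 8 - 122 = -114)
H(z) = 2*z
F(r) = -1 + 4*r**2/(10 + r) (F(r) = -1 + ((r + r)/(r + 10))*(2*r) = -1 + ((2*r)/(10 + r))*(2*r) = -1 + (2*r/(10 + r))*(2*r) = -1 + 4*r**2/(10 + r))
t(f, Z) = f*(5 + f) (t(f, Z) = (5 + f)*f = f*(5 + f))
F(4)/t(-89, O) = ((-10 - 1*4 + 4*4**2)/(10 + 4))/((-89*(5 - 89))) = ((-10 - 4 + 4*16)/14)/((-89*(-84))) = ((-10 - 4 + 64)/14)/7476 = ((1/14)*50)*(1/7476) = (25/7)*(1/7476) = 25/52332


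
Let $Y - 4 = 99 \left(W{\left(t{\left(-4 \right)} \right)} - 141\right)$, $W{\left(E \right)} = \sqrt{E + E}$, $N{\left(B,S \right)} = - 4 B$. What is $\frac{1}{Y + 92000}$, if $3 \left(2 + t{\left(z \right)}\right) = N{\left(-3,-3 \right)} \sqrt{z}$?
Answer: $\frac{1}{78045 + 99 \sqrt{2} \sqrt{-2 + 8 i}} \approx 1.2772 \cdot 10^{-5} - 5.17 \cdot 10^{-8} i$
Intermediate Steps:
$t{\left(z \right)} = -2 + 4 \sqrt{z}$ ($t{\left(z \right)} = -2 + \frac{\left(-4\right) \left(-3\right) \sqrt{z}}{3} = -2 + \frac{12 \sqrt{z}}{3} = -2 + 4 \sqrt{z}$)
$W{\left(E \right)} = \sqrt{2} \sqrt{E}$ ($W{\left(E \right)} = \sqrt{2 E} = \sqrt{2} \sqrt{E}$)
$Y = -13955 + 99 \sqrt{2} \sqrt{-2 + 8 i}$ ($Y = 4 + 99 \left(\sqrt{2} \sqrt{-2 + 4 \sqrt{-4}} - 141\right) = 4 + 99 \left(\sqrt{2} \sqrt{-2 + 4 \cdot 2 i} - 141\right) = 4 + 99 \left(\sqrt{2} \sqrt{-2 + 8 i} - 141\right) = 4 + 99 \left(-141 + \sqrt{2} \sqrt{-2 + 8 i}\right) = 4 - \left(13959 - 99 \sqrt{2} \sqrt{-2 + 8 i}\right) = -13955 + 99 \sqrt{2} \sqrt{-2 + 8 i} \approx -13708.0 + 316.9 i$)
$\frac{1}{Y + 92000} = \frac{1}{\left(-13955 + 198 \sqrt{-1 + 4 i}\right) + 92000} = \frac{1}{78045 + 198 \sqrt{-1 + 4 i}}$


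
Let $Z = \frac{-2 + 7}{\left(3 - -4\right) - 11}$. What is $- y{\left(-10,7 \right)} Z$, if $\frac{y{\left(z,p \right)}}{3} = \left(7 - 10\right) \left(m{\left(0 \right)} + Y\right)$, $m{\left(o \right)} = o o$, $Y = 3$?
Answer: $- \frac{135}{4} \approx -33.75$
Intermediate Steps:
$m{\left(o \right)} = o^{2}$
$y{\left(z,p \right)} = -27$ ($y{\left(z,p \right)} = 3 \left(7 - 10\right) \left(0^{2} + 3\right) = 3 \left(- 3 \left(0 + 3\right)\right) = 3 \left(\left(-3\right) 3\right) = 3 \left(-9\right) = -27$)
$Z = - \frac{5}{4}$ ($Z = \frac{5}{\left(3 + 4\right) - 11} = \frac{5}{7 - 11} = \frac{5}{-4} = 5 \left(- \frac{1}{4}\right) = - \frac{5}{4} \approx -1.25$)
$- y{\left(-10,7 \right)} Z = \left(-1\right) \left(-27\right) \left(- \frac{5}{4}\right) = 27 \left(- \frac{5}{4}\right) = - \frac{135}{4}$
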